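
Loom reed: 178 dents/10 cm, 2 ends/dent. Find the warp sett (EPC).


Formula: EPC = (dents per 10 cm * ends per dent) / 10
Step 1: Total ends per 10 cm = 178 * 2 = 356
Step 2: EPC = 356 / 10 = 35.6 ends/cm

35.6 ends/cm


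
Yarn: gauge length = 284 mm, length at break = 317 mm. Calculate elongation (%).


Formula: Elongation (%) = ((L_break - L0) / L0) * 100
Step 1: Extension = 317 - 284 = 33 mm
Step 2: Elongation = (33 / 284) * 100
Step 3: Elongation = 0.116197 * 100 = 11.6197% ≈ 11.6%

11.6%


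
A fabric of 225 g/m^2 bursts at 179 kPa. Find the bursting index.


Formula: Bursting Index = Bursting Strength / Fabric GSM
BI = 179 kPa / 225 g/m^2
BI = 0.796 kPa/(g/m^2)

0.796 kPa/(g/m^2)


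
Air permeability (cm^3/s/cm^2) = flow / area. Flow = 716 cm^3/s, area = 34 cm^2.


Formula: Air Permeability = Airflow / Test Area
AP = 716 cm^3/s / 34 cm^2
AP = 21.1 cm^3/s/cm^2

21.1 cm^3/s/cm^2


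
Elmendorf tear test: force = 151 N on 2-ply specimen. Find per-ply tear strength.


Formula: Per-ply strength = Total force / Number of plies
Per-ply = 151 N / 2
Per-ply = 75.5 N

75.5 N


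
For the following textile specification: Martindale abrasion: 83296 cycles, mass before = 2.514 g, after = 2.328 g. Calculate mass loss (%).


Formula: Mass loss% = ((m_before - m_after) / m_before) * 100
Step 1: Mass loss = 2.514 - 2.328 = 0.186 g
Step 2: Ratio = 0.186 / 2.514 = 0.0739857
Step 3: Mass loss% = 0.0739857 * 100 = 7.39857% ≈ 7.40%

7.40%


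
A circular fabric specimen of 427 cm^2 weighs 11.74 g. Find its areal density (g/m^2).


Formula: GSM = mass_g / area_m2
Step 1: Convert area: 427 cm^2 = 427 / 10000 = 0.0427 m^2
Step 2: GSM = 11.74 g / 0.0427 m^2 = 274.9 g/m^2

274.9 g/m^2


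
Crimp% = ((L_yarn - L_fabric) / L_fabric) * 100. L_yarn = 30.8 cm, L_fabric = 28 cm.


Formula: Crimp% = ((L_yarn - L_fabric) / L_fabric) * 100
Step 1: Extension = 30.8 - 28 = 2.8 cm
Step 2: Crimp% = (2.8 / 28) * 100
Step 3: Crimp% = 0.1 * 100 = 10.0%

10.0%


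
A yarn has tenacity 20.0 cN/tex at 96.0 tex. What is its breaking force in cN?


Formula: Breaking force = Tenacity * Linear density
F = 20.0 cN/tex * 96.0 tex
F = 1920.00 cN

1920.00 cN


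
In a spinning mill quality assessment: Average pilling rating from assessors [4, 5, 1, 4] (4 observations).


Formula: Mean = sum / count
Sum = 4 + 5 + 1 + 4 = 14
Mean = 14 / 4 = 3.5

3.5


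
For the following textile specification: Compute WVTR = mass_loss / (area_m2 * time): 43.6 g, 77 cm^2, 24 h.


Formula: WVTR = mass_loss / (area * time)
Step 1: Convert area: 77 cm^2 = 0.0077 m^2
Step 2: WVTR = 43.6 g / (0.0077 m^2 * 24 h)
Step 3: WVTR = 43.6 / 0.1848 = 235.9 g/m^2/h

235.9 g/m^2/h


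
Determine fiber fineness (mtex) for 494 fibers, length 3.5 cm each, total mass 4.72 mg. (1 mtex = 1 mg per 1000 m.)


Formula: fineness (mtex) = mass (mg) / total length (km) = (mass_mg / total_length_m) * 1000
Step 1: Convert fiber length: 3.5 cm = 0.035 m
Step 2: Total fiber length = 494 * 0.035 = 17.29 m
Step 3: Linear density = 4.72 mg / 17.29 m = 0.2730 mg/m
Step 4: fineness = 0.2730 * 1000 = 273.0 mtex

273.0 mtex


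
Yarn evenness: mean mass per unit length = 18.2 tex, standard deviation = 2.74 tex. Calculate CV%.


Formula: CV% = (standard deviation / mean) * 100
Step 1: Ratio = 2.74 / 18.2 = 0.150549
Step 2: CV% = 0.150549 * 100 = 15.0549% ≈ 15.1%

15.1%


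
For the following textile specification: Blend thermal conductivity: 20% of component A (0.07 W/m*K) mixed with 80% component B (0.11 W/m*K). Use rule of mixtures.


Formula: Blend property = (fraction_A * property_A) + (fraction_B * property_B)
Step 1: Contribution A = 20/100 * 0.07 W/m*K = 0.014 W/m*K
Step 2: Contribution B = 80/100 * 0.11 W/m*K = 0.088 W/m*K
Step 3: Blend thermal conductivity = 0.014 + 0.088 = 0.102 W/m*K

0.102 W/m*K


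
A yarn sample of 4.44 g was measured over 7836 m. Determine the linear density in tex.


Formula: Tex = (mass_g / length_m) * 1000
Substituting: Tex = (4.44 / 7836) * 1000
Intermediate: 4.44 / 7836 = 0.00056662 g/m
Tex = 0.00056662 * 1000 = 0.57 tex

0.57 tex


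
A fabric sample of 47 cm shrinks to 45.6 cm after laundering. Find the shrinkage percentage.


Formula: Shrinkage% = ((L_before - L_after) / L_before) * 100
Step 1: Shrinkage = 47 - 45.6 = 1.4 cm
Step 2: Shrinkage% = (1.4 / 47) * 100
Step 3: Shrinkage% = 0.029787 * 100 = 2.9787% ≈ 3.0%

3.0%


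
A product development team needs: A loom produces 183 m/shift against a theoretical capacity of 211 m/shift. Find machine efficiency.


Formula: Efficiency% = (Actual output / Theoretical output) * 100
Efficiency% = (183 / 211) * 100
Efficiency% = 0.867299 * 100 = 86.7299% ≈ 86.7%

86.7%


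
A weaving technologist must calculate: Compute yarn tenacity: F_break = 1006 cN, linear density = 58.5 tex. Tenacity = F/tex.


Formula: Tenacity = Breaking force / Linear density
Tenacity = 1006 cN / 58.5 tex
Tenacity = 17.20 cN/tex

17.20 cN/tex


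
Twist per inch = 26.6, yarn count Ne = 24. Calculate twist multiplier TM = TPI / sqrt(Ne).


Formula: TM = TPI / sqrt(Ne)
Step 1: sqrt(Ne) = sqrt(24) = 4.899
Step 2: TM = 26.6 / 4.899 = 5.43

5.43 TM


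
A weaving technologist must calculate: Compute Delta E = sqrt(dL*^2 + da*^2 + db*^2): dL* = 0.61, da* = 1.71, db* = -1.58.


Formula: Delta E = sqrt(dL*^2 + da*^2 + db*^2)
Step 1: dL*^2 = 0.61^2 = 0.3721
Step 2: da*^2 = 1.71^2 = 2.9241
Step 3: db*^2 = (-1.58)^2 = 2.4964
Step 4: Sum = 0.3721 + 2.9241 + 2.4964 = 5.7926
Step 5: Delta E = sqrt(5.7926) = 2.41

2.41 Delta E


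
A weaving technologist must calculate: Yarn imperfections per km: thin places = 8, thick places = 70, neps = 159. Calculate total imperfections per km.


Formula: Total = thin places + thick places + neps
Total = 8 + 70 + 159
Total = 237 imperfections/km

237 imperfections/km


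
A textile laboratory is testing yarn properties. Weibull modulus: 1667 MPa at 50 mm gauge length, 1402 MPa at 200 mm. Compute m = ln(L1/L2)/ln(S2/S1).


Formula: m = ln(L1/L2) / ln(S2/S1)
Step 1: ln(L1/L2) = ln(50/200) = -1.38629
Step 2: S2/S1 = 1402/1667 = 0.84103
Step 3: ln(S2/S1) = ln(0.84103) = -0.17313
Step 4: m = -1.38629 / -0.17313 = 8.01

8.01 (Weibull m)


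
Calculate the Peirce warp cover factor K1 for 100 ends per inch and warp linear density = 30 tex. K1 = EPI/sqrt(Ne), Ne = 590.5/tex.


Formula: K1 = EPI / sqrt(Ne), with Ne = 590.5 / tex_warp
Step 1: Ne = 590.5 / 30 = 19.683
Step 2: sqrt(Ne) = sqrt(19.683) = 4.4366
Step 3: K1 = 100 / 4.4366 = 22.5

22.5


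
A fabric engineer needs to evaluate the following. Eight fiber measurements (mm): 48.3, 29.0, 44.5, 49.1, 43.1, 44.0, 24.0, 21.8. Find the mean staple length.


Formula: Mean = sum of lengths / count
Sum = 48.3 + 29.0 + 44.5 + 49.1 + 43.1 + 44.0 + 24.0 + 21.8
Sum = 303.8 mm
Mean = 303.8 / 8 = 37.98 mm

37.98 mm


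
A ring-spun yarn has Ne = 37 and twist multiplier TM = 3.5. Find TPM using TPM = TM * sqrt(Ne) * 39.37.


Formula: TPM = TM * sqrt(Ne) * 39.37
Step 1: sqrt(Ne) = sqrt(37) = 6.0828
Step 2: TM * sqrt(Ne) = 3.5 * 6.0828 = 21.2898
Step 3: TPM = 21.2898 * 39.37 = 838 twists/m

838 twists/m


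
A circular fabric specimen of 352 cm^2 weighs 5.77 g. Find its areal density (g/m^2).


Formula: GSM = mass_g / area_m2
Step 1: Convert area: 352 cm^2 = 352 / 10000 = 0.0352 m^2
Step 2: GSM = 5.77 g / 0.0352 m^2 = 163.9 g/m^2

163.9 g/m^2


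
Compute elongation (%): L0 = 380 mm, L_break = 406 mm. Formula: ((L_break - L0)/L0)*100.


Formula: Elongation (%) = ((L_break - L0) / L0) * 100
Step 1: Extension = 406 - 380 = 26 mm
Step 2: Elongation = (26 / 380) * 100
Step 3: Elongation = 0.068421 * 100 = 6.8421% ≈ 6.8%

6.8%


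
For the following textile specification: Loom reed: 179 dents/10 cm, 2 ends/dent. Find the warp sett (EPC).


Formula: EPC = (dents per 10 cm * ends per dent) / 10
Step 1: Total ends per 10 cm = 179 * 2 = 358
Step 2: EPC = 358 / 10 = 35.8 ends/cm

35.8 ends/cm


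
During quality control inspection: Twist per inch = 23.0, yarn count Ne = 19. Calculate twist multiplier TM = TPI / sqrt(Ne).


Formula: TM = TPI / sqrt(Ne)
Step 1: sqrt(Ne) = sqrt(19) = 4.3589
Step 2: TM = 23.0 / 4.3589 = 5.28

5.28 TM


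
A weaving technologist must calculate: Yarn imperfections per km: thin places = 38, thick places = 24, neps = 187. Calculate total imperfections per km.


Formula: Total = thin places + thick places + neps
Total = 38 + 24 + 187
Total = 249 imperfections/km

249 imperfections/km


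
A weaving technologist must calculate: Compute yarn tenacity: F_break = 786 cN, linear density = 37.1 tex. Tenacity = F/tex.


Formula: Tenacity = Breaking force / Linear density
Tenacity = 786 cN / 37.1 tex
Tenacity = 21.19 cN/tex

21.19 cN/tex


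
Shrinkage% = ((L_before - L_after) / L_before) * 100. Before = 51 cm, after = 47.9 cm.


Formula: Shrinkage% = ((L_before - L_after) / L_before) * 100
Step 1: Shrinkage = 51 - 47.9 = 3.1 cm
Step 2: Shrinkage% = (3.1 / 51) * 100
Step 3: Shrinkage% = 0.060784 * 100 = 6.0784% ≈ 6.1%

6.1%


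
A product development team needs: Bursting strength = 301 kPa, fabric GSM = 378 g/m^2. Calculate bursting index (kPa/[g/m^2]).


Formula: Bursting Index = Bursting Strength / Fabric GSM
BI = 301 kPa / 378 g/m^2
BI = 0.796 kPa/(g/m^2)

0.796 kPa/(g/m^2)


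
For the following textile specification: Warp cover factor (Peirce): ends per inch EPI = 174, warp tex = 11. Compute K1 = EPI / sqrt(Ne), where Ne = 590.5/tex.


Formula: K1 = EPI / sqrt(Ne), with Ne = 590.5 / tex_warp
Step 1: Ne = 590.5 / 11 = 53.682
Step 2: sqrt(Ne) = sqrt(53.682) = 7.3268
Step 3: K1 = 174 / 7.3268 = 23.7

23.7


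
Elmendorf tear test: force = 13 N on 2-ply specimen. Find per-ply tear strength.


Formula: Per-ply strength = Total force / Number of plies
Per-ply = 13 N / 2
Per-ply = 6.5 N

6.5 N


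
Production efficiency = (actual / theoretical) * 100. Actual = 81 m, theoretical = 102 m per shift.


Formula: Efficiency% = (Actual output / Theoretical output) * 100
Efficiency% = (81 / 102) * 100
Efficiency% = 0.794118 * 100 = 79.4118% ≈ 79.4%

79.4%


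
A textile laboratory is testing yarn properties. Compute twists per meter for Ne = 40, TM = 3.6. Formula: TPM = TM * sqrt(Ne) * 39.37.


Formula: TPM = TM * sqrt(Ne) * 39.37
Step 1: sqrt(Ne) = sqrt(40) = 6.3246
Step 2: TM * sqrt(Ne) = 3.6 * 6.3246 = 22.7686
Step 3: TPM = 22.7686 * 39.37 = 896 twists/m

896 twists/m


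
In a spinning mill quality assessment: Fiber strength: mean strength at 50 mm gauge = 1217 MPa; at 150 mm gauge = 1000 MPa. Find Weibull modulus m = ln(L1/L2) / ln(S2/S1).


Formula: m = ln(L1/L2) / ln(S2/S1)
Step 1: ln(L1/L2) = ln(50/150) = -1.09861
Step 2: S2/S1 = 1000/1217 = 0.82169
Step 3: ln(S2/S1) = ln(0.82169) = -0.19639
Step 4: m = -1.09861 / -0.19639 = 5.59

5.59 (Weibull m)


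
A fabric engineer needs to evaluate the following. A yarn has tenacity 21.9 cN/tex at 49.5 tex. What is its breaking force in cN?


Formula: Breaking force = Tenacity * Linear density
F = 21.9 cN/tex * 49.5 tex
F = 1084.05 cN

1084.05 cN


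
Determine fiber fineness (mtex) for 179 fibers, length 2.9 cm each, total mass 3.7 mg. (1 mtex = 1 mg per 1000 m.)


Formula: fineness (mtex) = mass (mg) / total length (km) = (mass_mg / total_length_m) * 1000
Step 1: Convert fiber length: 2.9 cm = 0.029 m
Step 2: Total fiber length = 179 * 0.029 = 5.191 m
Step 3: Linear density = 3.7 mg / 5.191 m = 0.7128 mg/m
Step 4: fineness = 0.7128 * 1000 = 712.8 mtex

712.8 mtex


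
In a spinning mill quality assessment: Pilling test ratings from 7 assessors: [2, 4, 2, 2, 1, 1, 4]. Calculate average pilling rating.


Formula: Mean = sum / count
Sum = 2 + 4 + 2 + 2 + 1 + 1 + 4 = 16
Mean = 16 / 7 = 2.3

2.3


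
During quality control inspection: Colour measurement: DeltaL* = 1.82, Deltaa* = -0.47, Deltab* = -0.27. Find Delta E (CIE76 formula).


Formula: Delta E = sqrt(dL*^2 + da*^2 + db*^2)
Step 1: dL*^2 = 1.82^2 = 3.3124
Step 2: da*^2 = (-0.47)^2 = 0.2209
Step 3: db*^2 = (-0.27)^2 = 0.0729
Step 4: Sum = 3.3124 + 0.2209 + 0.0729 = 3.6062
Step 5: Delta E = sqrt(3.6062) = 1.9

1.9 Delta E


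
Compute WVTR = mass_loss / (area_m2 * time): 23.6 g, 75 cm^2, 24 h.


Formula: WVTR = mass_loss / (area * time)
Step 1: Convert area: 75 cm^2 = 0.0075 m^2
Step 2: WVTR = 23.6 g / (0.0075 m^2 * 24 h)
Step 3: WVTR = 23.6 / 0.18 = 131.1 g/m^2/h

131.1 g/m^2/h


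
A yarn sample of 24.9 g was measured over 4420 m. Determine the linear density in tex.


Formula: Tex = (mass_g / length_m) * 1000
Substituting: Tex = (24.9 / 4420) * 1000
Intermediate: 24.9 / 4420 = 0.00563348 g/m
Tex = 0.00563348 * 1000 = 5.63 tex

5.63 tex


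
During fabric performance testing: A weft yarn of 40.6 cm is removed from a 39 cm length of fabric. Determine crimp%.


Formula: Crimp% = ((L_yarn - L_fabric) / L_fabric) * 100
Step 1: Extension = 40.6 - 39 = 1.6 cm
Step 2: Crimp% = (1.6 / 39) * 100
Step 3: Crimp% = 0.041026 * 100 = 4.1026% ≈ 4.1%

4.1%


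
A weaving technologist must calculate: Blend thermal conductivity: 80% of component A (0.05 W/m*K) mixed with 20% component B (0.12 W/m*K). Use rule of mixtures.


Formula: Blend property = (fraction_A * property_A) + (fraction_B * property_B)
Step 1: Contribution A = 80/100 * 0.05 W/m*K = 0.04 W/m*K
Step 2: Contribution B = 20/100 * 0.12 W/m*K = 0.024 W/m*K
Step 3: Blend thermal conductivity = 0.04 + 0.024 = 0.064 W/m*K

0.064 W/m*K


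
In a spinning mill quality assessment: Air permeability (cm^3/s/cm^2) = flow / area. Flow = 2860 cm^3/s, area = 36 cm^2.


Formula: Air Permeability = Airflow / Test Area
AP = 2860 cm^3/s / 36 cm^2
AP = 79.4 cm^3/s/cm^2

79.4 cm^3/s/cm^2


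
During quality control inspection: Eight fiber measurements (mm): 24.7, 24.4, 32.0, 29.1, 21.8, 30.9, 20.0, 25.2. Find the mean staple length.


Formula: Mean = sum of lengths / count
Sum = 24.7 + 24.4 + 32.0 + 29.1 + 21.8 + 30.9 + 20.0 + 25.2
Sum = 208.1 mm
Mean = 208.1 / 8 = 26.01 mm

26.01 mm


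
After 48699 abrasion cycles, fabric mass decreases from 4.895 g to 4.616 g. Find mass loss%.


Formula: Mass loss% = ((m_before - m_after) / m_before) * 100
Step 1: Mass loss = 4.895 - 4.616 = 0.279 g
Step 2: Ratio = 0.279 / 4.895 = 0.0569969
Step 3: Mass loss% = 0.0569969 * 100 = 5.69969% ≈ 5.70%

5.70%


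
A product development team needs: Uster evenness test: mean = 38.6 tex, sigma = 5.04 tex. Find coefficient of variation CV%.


Formula: CV% = (standard deviation / mean) * 100
Step 1: Ratio = 5.04 / 38.6 = 0.13057
Step 2: CV% = 0.13057 * 100 = 13.057% ≈ 13.1%

13.1%


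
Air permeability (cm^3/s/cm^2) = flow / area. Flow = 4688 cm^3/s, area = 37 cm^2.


Formula: Air Permeability = Airflow / Test Area
AP = 4688 cm^3/s / 37 cm^2
AP = 126.7 cm^3/s/cm^2

126.7 cm^3/s/cm^2


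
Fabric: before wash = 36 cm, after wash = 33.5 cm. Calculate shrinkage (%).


Formula: Shrinkage% = ((L_before - L_after) / L_before) * 100
Step 1: Shrinkage = 36 - 33.5 = 2.5 cm
Step 2: Shrinkage% = (2.5 / 36) * 100
Step 3: Shrinkage% = 0.069444 * 100 = 6.9444% ≈ 6.9%

6.9%


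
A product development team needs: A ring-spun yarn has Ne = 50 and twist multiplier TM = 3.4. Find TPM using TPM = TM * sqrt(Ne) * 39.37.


Formula: TPM = TM * sqrt(Ne) * 39.37
Step 1: sqrt(Ne) = sqrt(50) = 7.0711
Step 2: TM * sqrt(Ne) = 3.4 * 7.0711 = 24.0417
Step 3: TPM = 24.0417 * 39.37 = 947 twists/m

947 twists/m


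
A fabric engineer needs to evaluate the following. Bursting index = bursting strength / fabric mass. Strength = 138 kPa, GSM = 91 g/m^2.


Formula: Bursting Index = Bursting Strength / Fabric GSM
BI = 138 kPa / 91 g/m^2
BI = 1.516 kPa/(g/m^2)

1.516 kPa/(g/m^2)


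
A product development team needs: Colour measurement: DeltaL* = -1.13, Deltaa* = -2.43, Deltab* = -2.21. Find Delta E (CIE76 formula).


Formula: Delta E = sqrt(dL*^2 + da*^2 + db*^2)
Step 1: dL*^2 = (-1.13)^2 = 1.2769
Step 2: da*^2 = (-2.43)^2 = 5.9049
Step 3: db*^2 = (-2.21)^2 = 4.8841
Step 4: Sum = 1.2769 + 5.9049 + 4.8841 = 12.0659
Step 5: Delta E = sqrt(12.0659) = 3.47

3.47 Delta E


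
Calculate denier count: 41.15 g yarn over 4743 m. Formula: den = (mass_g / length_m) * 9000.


Formula: den = (mass_g / length_m) * 9000
Substituting: den = (41.15 / 4743) * 9000
Intermediate: 41.15 / 4743 = 0.00867594 g/m
den = 0.00867594 * 9000 = 78.1 denier

78.1 denier


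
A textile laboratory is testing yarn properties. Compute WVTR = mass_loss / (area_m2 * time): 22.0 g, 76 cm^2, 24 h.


Formula: WVTR = mass_loss / (area * time)
Step 1: Convert area: 76 cm^2 = 0.0076 m^2
Step 2: WVTR = 22.0 g / (0.0076 m^2 * 24 h)
Step 3: WVTR = 22.0 / 0.1824 = 120.6 g/m^2/h

120.6 g/m^2/h


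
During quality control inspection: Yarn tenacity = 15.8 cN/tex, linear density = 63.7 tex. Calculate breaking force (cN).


Formula: Breaking force = Tenacity * Linear density
F = 15.8 cN/tex * 63.7 tex
F = 1006.46 cN

1006.46 cN


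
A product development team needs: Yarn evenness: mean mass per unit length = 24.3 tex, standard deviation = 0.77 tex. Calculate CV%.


Formula: CV% = (standard deviation / mean) * 100
Step 1: Ratio = 0.77 / 24.3 = 0.031687
Step 2: CV% = 0.031687 * 100 = 3.1687% ≈ 3.2%

3.2%


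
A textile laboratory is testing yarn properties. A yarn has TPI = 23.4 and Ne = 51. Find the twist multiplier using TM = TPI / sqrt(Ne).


Formula: TM = TPI / sqrt(Ne)
Step 1: sqrt(Ne) = sqrt(51) = 7.1414
Step 2: TM = 23.4 / 7.1414 = 3.28

3.28 TM


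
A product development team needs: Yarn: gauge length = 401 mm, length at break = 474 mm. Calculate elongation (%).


Formula: Elongation (%) = ((L_break - L0) / L0) * 100
Step 1: Extension = 474 - 401 = 73 mm
Step 2: Elongation = (73 / 401) * 100
Step 3: Elongation = 0.182045 * 100 = 18.2045% ≈ 18.2%

18.2%


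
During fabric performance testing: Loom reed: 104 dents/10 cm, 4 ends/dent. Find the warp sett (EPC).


Formula: EPC = (dents per 10 cm * ends per dent) / 10
Step 1: Total ends per 10 cm = 104 * 4 = 416
Step 2: EPC = 416 / 10 = 41.6 ends/cm

41.6 ends/cm


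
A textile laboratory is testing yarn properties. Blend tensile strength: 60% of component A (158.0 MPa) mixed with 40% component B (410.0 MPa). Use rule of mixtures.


Formula: Blend property = (fraction_A * property_A) + (fraction_B * property_B)
Step 1: Contribution A = 60/100 * 158.0 MPa = 94.8 MPa
Step 2: Contribution B = 40/100 * 410.0 MPa = 164.0 MPa
Step 3: Blend tensile strength = 94.8 + 164.0 = 258.8 MPa

258.8 MPa


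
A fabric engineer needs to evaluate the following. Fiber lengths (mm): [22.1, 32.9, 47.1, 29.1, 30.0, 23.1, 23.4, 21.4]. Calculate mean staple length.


Formula: Mean = sum of lengths / count
Sum = 22.1 + 32.9 + 47.1 + 29.1 + 30.0 + 23.1 + 23.4 + 21.4
Sum = 229.1 mm
Mean = 229.1 / 8 = 28.64 mm

28.64 mm


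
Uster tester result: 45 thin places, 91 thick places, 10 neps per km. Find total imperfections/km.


Formula: Total = thin places + thick places + neps
Total = 45 + 91 + 10
Total = 146 imperfections/km

146 imperfections/km


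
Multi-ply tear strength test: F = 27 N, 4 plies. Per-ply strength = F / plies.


Formula: Per-ply strength = Total force / Number of plies
Per-ply = 27 N / 4
Per-ply = 6.75 N

6.75 N


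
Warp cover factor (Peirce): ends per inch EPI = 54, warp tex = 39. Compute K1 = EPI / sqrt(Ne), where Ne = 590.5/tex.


Formula: K1 = EPI / sqrt(Ne), with Ne = 590.5 / tex_warp
Step 1: Ne = 590.5 / 39 = 15.141
Step 2: sqrt(Ne) = sqrt(15.141) = 3.8911
Step 3: K1 = 54 / 3.8911 = 13.9

13.9


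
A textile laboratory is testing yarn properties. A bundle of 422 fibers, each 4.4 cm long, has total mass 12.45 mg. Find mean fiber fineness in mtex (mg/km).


Formula: fineness (mtex) = mass (mg) / total length (km) = (mass_mg / total_length_m) * 1000
Step 1: Convert fiber length: 4.4 cm = 0.044 m
Step 2: Total fiber length = 422 * 0.044 = 18.568 m
Step 3: Linear density = 12.45 mg / 18.568 m = 0.6705 mg/m
Step 4: fineness = 0.6705 * 1000 = 670.5 mtex

670.5 mtex


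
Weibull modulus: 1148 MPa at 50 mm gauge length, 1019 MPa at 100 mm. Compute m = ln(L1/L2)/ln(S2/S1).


Formula: m = ln(L1/L2) / ln(S2/S1)
Step 1: ln(L1/L2) = ln(50/100) = -0.69315
Step 2: S2/S1 = 1019/1148 = 0.88763
Step 3: ln(S2/S1) = ln(0.88763) = -0.11920
Step 4: m = -0.69315 / -0.11920 = 5.82

5.82 (Weibull m)


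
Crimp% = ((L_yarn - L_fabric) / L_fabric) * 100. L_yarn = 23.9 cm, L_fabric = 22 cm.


Formula: Crimp% = ((L_yarn - L_fabric) / L_fabric) * 100
Step 1: Extension = 23.9 - 22 = 1.9 cm
Step 2: Crimp% = (1.9 / 22) * 100
Step 3: Crimp% = 0.086364 * 100 = 8.6364% ≈ 8.6%

8.6%


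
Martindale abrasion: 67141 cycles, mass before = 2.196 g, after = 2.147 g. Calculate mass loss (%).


Formula: Mass loss% = ((m_before - m_after) / m_before) * 100
Step 1: Mass loss = 2.196 - 2.147 = 0.049 g
Step 2: Ratio = 0.049 / 2.196 = 0.0223133
Step 3: Mass loss% = 0.0223133 * 100 = 2.23133% ≈ 2.23%

2.23%


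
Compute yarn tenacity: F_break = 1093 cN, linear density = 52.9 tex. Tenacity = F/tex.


Formula: Tenacity = Breaking force / Linear density
Tenacity = 1093 cN / 52.9 tex
Tenacity = 20.66 cN/tex

20.66 cN/tex


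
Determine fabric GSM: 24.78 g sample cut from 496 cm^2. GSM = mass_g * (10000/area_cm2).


Formula: GSM = mass_g / area_m2
Step 1: Convert area: 496 cm^2 = 496 / 10000 = 0.0496 m^2
Step 2: GSM = 24.78 g / 0.0496 m^2 = 499.6 g/m^2

499.6 g/m^2


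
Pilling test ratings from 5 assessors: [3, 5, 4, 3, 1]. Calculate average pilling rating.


Formula: Mean = sum / count
Sum = 3 + 5 + 4 + 3 + 1 = 16
Mean = 16 / 5 = 3.2

3.2


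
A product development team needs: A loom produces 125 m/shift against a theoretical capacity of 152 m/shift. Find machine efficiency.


Formula: Efficiency% = (Actual output / Theoretical output) * 100
Efficiency% = (125 / 152) * 100
Efficiency% = 0.822368 * 100 = 82.2368% ≈ 82.2%

82.2%


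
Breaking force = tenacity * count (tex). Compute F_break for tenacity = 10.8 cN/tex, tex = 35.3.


Formula: Breaking force = Tenacity * Linear density
F = 10.8 cN/tex * 35.3 tex
F = 381.24 cN

381.24 cN


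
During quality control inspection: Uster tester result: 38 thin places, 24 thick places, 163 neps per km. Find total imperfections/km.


Formula: Total = thin places + thick places + neps
Total = 38 + 24 + 163
Total = 225 imperfections/km

225 imperfections/km


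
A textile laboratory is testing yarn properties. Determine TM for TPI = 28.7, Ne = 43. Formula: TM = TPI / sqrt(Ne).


Formula: TM = TPI / sqrt(Ne)
Step 1: sqrt(Ne) = sqrt(43) = 6.5574
Step 2: TM = 28.7 / 6.5574 = 4.38

4.38 TM


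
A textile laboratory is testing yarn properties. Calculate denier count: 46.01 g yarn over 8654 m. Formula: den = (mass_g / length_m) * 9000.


Formula: den = (mass_g / length_m) * 9000
Substituting: den = (46.01 / 8654) * 9000
Intermediate: 46.01 / 8654 = 0.00531662 g/m
den = 0.00531662 * 9000 = 47.8 denier

47.8 denier


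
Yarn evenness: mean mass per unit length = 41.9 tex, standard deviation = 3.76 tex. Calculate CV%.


Formula: CV% = (standard deviation / mean) * 100
Step 1: Ratio = 3.76 / 41.9 = 0.089737
Step 2: CV% = 0.089737 * 100 = 8.9737% ≈ 9.0%

9.0%


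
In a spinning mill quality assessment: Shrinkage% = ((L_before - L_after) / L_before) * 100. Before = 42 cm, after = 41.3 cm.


Formula: Shrinkage% = ((L_before - L_after) / L_before) * 100
Step 1: Shrinkage = 42 - 41.3 = 0.7 cm
Step 2: Shrinkage% = (0.7 / 42) * 100
Step 3: Shrinkage% = 0.016667 * 100 = 1.6667% ≈ 1.7%

1.7%


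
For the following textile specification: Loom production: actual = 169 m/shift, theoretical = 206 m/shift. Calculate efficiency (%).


Formula: Efficiency% = (Actual output / Theoretical output) * 100
Efficiency% = (169 / 206) * 100
Efficiency% = 0.820388 * 100 = 82.0388% ≈ 82.0%

82.0%


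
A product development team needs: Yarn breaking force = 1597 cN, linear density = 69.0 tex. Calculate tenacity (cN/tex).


Formula: Tenacity = Breaking force / Linear density
Tenacity = 1597 cN / 69.0 tex
Tenacity = 23.14 cN/tex

23.14 cN/tex


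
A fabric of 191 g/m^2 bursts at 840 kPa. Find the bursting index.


Formula: Bursting Index = Bursting Strength / Fabric GSM
BI = 840 kPa / 191 g/m^2
BI = 4.398 kPa/(g/m^2)

4.398 kPa/(g/m^2)


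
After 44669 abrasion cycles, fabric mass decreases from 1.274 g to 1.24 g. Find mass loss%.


Formula: Mass loss% = ((m_before - m_after) / m_before) * 100
Step 1: Mass loss = 1.274 - 1.24 = 0.034 g
Step 2: Ratio = 0.034 / 1.274 = 0.0266876
Step 3: Mass loss% = 0.0266876 * 100 = 2.66876% ≈ 2.67%

2.67%


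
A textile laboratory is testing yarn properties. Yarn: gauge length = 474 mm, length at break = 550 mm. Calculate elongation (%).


Formula: Elongation (%) = ((L_break - L0) / L0) * 100
Step 1: Extension = 550 - 474 = 76 mm
Step 2: Elongation = (76 / 474) * 100
Step 3: Elongation = 0.160338 * 100 = 16.0338% ≈ 16.0%

16.0%


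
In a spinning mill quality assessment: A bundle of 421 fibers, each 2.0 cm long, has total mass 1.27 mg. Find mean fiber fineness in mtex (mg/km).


Formula: fineness (mtex) = mass (mg) / total length (km) = (mass_mg / total_length_m) * 1000
Step 1: Convert fiber length: 2.0 cm = 0.02 m
Step 2: Total fiber length = 421 * 0.02 = 8.42 m
Step 3: Linear density = 1.27 mg / 8.42 m = 0.1508 mg/m
Step 4: fineness = 0.1508 * 1000 = 150.8 mtex

150.8 mtex


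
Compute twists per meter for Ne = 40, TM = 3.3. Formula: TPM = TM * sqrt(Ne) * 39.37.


Formula: TPM = TM * sqrt(Ne) * 39.37
Step 1: sqrt(Ne) = sqrt(40) = 6.3246
Step 2: TM * sqrt(Ne) = 3.3 * 6.3246 = 20.8712
Step 3: TPM = 20.8712 * 39.37 = 822 twists/m

822 twists/m


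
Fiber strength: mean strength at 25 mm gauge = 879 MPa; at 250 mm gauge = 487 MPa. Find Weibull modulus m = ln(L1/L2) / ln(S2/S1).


Formula: m = ln(L1/L2) / ln(S2/S1)
Step 1: ln(L1/L2) = ln(25/250) = -2.30259
Step 2: S2/S1 = 487/879 = 0.55404
Step 3: ln(S2/S1) = ln(0.55404) = -0.59052
Step 4: m = -2.30259 / -0.59052 = 3.90

3.90 (Weibull m)


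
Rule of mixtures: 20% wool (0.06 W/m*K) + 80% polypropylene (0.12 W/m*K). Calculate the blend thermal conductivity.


Formula: Blend property = (fraction_A * property_A) + (fraction_B * property_B)
Step 1: Contribution A = 20/100 * 0.06 W/m*K = 0.012 W/m*K
Step 2: Contribution B = 80/100 * 0.12 W/m*K = 0.096 W/m*K
Step 3: Blend thermal conductivity = 0.012 + 0.096 = 0.108 W/m*K

0.108 W/m*K


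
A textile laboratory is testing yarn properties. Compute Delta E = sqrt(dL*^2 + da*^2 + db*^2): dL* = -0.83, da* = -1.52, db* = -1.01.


Formula: Delta E = sqrt(dL*^2 + da*^2 + db*^2)
Step 1: dL*^2 = (-0.83)^2 = 0.6889
Step 2: da*^2 = (-1.52)^2 = 2.3104
Step 3: db*^2 = (-1.01)^2 = 1.0201
Step 4: Sum = 0.6889 + 2.3104 + 1.0201 = 4.0194
Step 5: Delta E = sqrt(4.0194) = 2.0

2.0 Delta E


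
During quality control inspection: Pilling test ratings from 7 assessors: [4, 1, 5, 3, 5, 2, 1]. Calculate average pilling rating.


Formula: Mean = sum / count
Sum = 4 + 1 + 5 + 3 + 5 + 2 + 1 = 21
Mean = 21 / 7 = 3.0

3.0


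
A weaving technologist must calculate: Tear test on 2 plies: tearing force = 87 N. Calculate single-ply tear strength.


Formula: Per-ply strength = Total force / Number of plies
Per-ply = 87 N / 2
Per-ply = 43.5 N

43.5 N


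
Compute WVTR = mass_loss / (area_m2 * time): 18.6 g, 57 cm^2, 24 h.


Formula: WVTR = mass_loss / (area * time)
Step 1: Convert area: 57 cm^2 = 0.0057 m^2
Step 2: WVTR = 18.6 g / (0.0057 m^2 * 24 h)
Step 3: WVTR = 18.6 / 0.1368 = 136.0 g/m^2/h

136.0 g/m^2/h


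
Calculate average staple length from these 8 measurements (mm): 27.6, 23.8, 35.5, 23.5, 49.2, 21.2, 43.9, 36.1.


Formula: Mean = sum of lengths / count
Sum = 27.6 + 23.8 + 35.5 + 23.5 + 49.2 + 21.2 + 43.9 + 36.1
Sum = 260.8 mm
Mean = 260.8 / 8 = 32.60 mm

32.60 mm


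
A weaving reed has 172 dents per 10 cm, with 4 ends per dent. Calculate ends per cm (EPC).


Formula: EPC = (dents per 10 cm * ends per dent) / 10
Step 1: Total ends per 10 cm = 172 * 4 = 688
Step 2: EPC = 688 / 10 = 68.8 ends/cm

68.8 ends/cm


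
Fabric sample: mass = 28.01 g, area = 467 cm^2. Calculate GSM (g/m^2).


Formula: GSM = mass_g / area_m2
Step 1: Convert area: 467 cm^2 = 467 / 10000 = 0.0467 m^2
Step 2: GSM = 28.01 g / 0.0467 m^2 = 599.8 g/m^2

599.8 g/m^2


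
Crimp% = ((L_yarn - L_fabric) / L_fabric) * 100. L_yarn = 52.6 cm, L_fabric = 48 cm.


Formula: Crimp% = ((L_yarn - L_fabric) / L_fabric) * 100
Step 1: Extension = 52.6 - 48 = 4.6 cm
Step 2: Crimp% = (4.6 / 48) * 100
Step 3: Crimp% = 0.095833 * 100 = 9.5833% ≈ 9.6%

9.6%


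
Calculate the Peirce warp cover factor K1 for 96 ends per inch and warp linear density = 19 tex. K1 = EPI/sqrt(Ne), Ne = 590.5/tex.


Formula: K1 = EPI / sqrt(Ne), with Ne = 590.5 / tex_warp
Step 1: Ne = 590.5 / 19 = 31.079
Step 2: sqrt(Ne) = sqrt(31.079) = 5.5749
Step 3: K1 = 96 / 5.5749 = 17.2

17.2


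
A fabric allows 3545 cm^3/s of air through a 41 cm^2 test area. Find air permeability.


Formula: Air Permeability = Airflow / Test Area
AP = 3545 cm^3/s / 41 cm^2
AP = 86.5 cm^3/s/cm^2

86.5 cm^3/s/cm^2


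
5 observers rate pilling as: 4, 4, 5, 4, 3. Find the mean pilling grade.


Formula: Mean = sum / count
Sum = 4 + 4 + 5 + 4 + 3 = 20
Mean = 20 / 5 = 4.0

4.0


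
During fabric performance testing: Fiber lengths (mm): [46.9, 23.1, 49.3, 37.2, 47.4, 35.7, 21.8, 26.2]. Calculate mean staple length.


Formula: Mean = sum of lengths / count
Sum = 46.9 + 23.1 + 49.3 + 37.2 + 47.4 + 35.7 + 21.8 + 26.2
Sum = 287.6 mm
Mean = 287.6 / 8 = 35.95 mm

35.95 mm


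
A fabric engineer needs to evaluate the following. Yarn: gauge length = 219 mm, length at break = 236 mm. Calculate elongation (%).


Formula: Elongation (%) = ((L_break - L0) / L0) * 100
Step 1: Extension = 236 - 219 = 17 mm
Step 2: Elongation = (17 / 219) * 100
Step 3: Elongation = 0.077626 * 100 = 7.7626% ≈ 7.8%

7.8%


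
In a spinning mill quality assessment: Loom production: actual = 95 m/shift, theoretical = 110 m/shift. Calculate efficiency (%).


Formula: Efficiency% = (Actual output / Theoretical output) * 100
Efficiency% = (95 / 110) * 100
Efficiency% = 0.863636 * 100 = 86.3636% ≈ 86.4%

86.4%


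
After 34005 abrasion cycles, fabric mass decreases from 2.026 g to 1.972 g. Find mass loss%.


Formula: Mass loss% = ((m_before - m_after) / m_before) * 100
Step 1: Mass loss = 2.026 - 1.972 = 0.054 g
Step 2: Ratio = 0.054 / 2.026 = 0.0266535
Step 3: Mass loss% = 0.0266535 * 100 = 2.66535% ≈ 2.67%

2.67%


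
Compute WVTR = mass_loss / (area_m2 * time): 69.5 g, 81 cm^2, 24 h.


Formula: WVTR = mass_loss / (area * time)
Step 1: Convert area: 81 cm^2 = 0.0081 m^2
Step 2: WVTR = 69.5 g / (0.0081 m^2 * 24 h)
Step 3: WVTR = 69.5 / 0.1944 = 357.5 g/m^2/h

357.5 g/m^2/h


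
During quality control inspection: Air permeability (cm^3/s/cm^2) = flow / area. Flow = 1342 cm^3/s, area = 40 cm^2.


Formula: Air Permeability = Airflow / Test Area
AP = 1342 cm^3/s / 40 cm^2
AP = 33.6 cm^3/s/cm^2

33.6 cm^3/s/cm^2


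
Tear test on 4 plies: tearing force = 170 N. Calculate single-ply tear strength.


Formula: Per-ply strength = Total force / Number of plies
Per-ply = 170 N / 4
Per-ply = 42.5 N

42.5 N


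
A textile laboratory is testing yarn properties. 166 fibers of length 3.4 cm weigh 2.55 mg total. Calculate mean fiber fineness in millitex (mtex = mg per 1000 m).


Formula: fineness (mtex) = mass (mg) / total length (km) = (mass_mg / total_length_m) * 1000
Step 1: Convert fiber length: 3.4 cm = 0.034 m
Step 2: Total fiber length = 166 * 0.034 = 5.644 m
Step 3: Linear density = 2.55 mg / 5.644 m = 0.4518 mg/m
Step 4: fineness = 0.4518 * 1000 = 451.8 mtex

451.8 mtex


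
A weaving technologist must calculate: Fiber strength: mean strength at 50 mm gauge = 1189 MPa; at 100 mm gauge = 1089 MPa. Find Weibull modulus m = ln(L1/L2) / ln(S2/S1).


Formula: m = ln(L1/L2) / ln(S2/S1)
Step 1: ln(L1/L2) = ln(50/100) = -0.69315
Step 2: S2/S1 = 1089/1189 = 0.9159
Step 3: ln(S2/S1) = ln(0.9159) = -0.08785
Step 4: m = -0.69315 / -0.08785 = 7.89

7.89 (Weibull m)


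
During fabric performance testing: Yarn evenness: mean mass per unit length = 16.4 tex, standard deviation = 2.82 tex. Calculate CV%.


Formula: CV% = (standard deviation / mean) * 100
Step 1: Ratio = 2.82 / 16.4 = 0.171951
Step 2: CV% = 0.171951 * 100 = 17.1951% ≈ 17.2%

17.2%


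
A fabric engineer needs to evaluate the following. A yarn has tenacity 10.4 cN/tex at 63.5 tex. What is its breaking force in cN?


Formula: Breaking force = Tenacity * Linear density
F = 10.4 cN/tex * 63.5 tex
F = 660.40 cN

660.40 cN


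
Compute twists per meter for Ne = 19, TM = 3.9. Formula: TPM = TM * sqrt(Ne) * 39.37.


Formula: TPM = TM * sqrt(Ne) * 39.37
Step 1: sqrt(Ne) = sqrt(19) = 4.3589
Step 2: TM * sqrt(Ne) = 3.9 * 4.3589 = 16.9997
Step 3: TPM = 16.9997 * 39.37 = 669 twists/m

669 twists/m


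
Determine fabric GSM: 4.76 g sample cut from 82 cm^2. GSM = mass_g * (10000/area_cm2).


Formula: GSM = mass_g / area_m2
Step 1: Convert area: 82 cm^2 = 82 / 10000 = 0.0082 m^2
Step 2: GSM = 4.76 g / 0.0082 m^2 = 580.5 g/m^2

580.5 g/m^2


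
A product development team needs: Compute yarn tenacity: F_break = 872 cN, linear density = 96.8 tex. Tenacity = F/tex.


Formula: Tenacity = Breaking force / Linear density
Tenacity = 872 cN / 96.8 tex
Tenacity = 9.01 cN/tex

9.01 cN/tex


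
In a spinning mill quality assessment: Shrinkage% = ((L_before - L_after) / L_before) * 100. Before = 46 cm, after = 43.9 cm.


Formula: Shrinkage% = ((L_before - L_after) / L_before) * 100
Step 1: Shrinkage = 46 - 43.9 = 2.1 cm
Step 2: Shrinkage% = (2.1 / 46) * 100
Step 3: Shrinkage% = 0.045652 * 100 = 4.5652% ≈ 4.6%

4.6%


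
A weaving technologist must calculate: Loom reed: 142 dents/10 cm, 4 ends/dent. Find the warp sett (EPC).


Formula: EPC = (dents per 10 cm * ends per dent) / 10
Step 1: Total ends per 10 cm = 142 * 4 = 568
Step 2: EPC = 568 / 10 = 56.8 ends/cm

56.8 ends/cm


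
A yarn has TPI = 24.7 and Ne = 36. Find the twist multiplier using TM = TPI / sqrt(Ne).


Formula: TM = TPI / sqrt(Ne)
Step 1: sqrt(Ne) = sqrt(36) = 6
Step 2: TM = 24.7 / 6 = 4.12

4.12 TM


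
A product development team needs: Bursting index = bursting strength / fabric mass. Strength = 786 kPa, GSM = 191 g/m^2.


Formula: Bursting Index = Bursting Strength / Fabric GSM
BI = 786 kPa / 191 g/m^2
BI = 4.115 kPa/(g/m^2)

4.115 kPa/(g/m^2)


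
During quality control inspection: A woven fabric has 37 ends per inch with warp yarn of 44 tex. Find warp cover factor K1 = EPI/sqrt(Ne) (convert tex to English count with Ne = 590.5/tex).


Formula: K1 = EPI / sqrt(Ne), with Ne = 590.5 / tex_warp
Step 1: Ne = 590.5 / 44 = 13.42
Step 2: sqrt(Ne) = sqrt(13.42) = 3.6633
Step 3: K1 = 37 / 3.6633 = 10.1

10.1


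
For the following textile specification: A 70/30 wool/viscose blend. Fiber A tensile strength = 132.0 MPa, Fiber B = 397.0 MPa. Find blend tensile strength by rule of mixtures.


Formula: Blend property = (fraction_A * property_A) + (fraction_B * property_B)
Step 1: Contribution A = 70/100 * 132.0 MPa = 92.4 MPa
Step 2: Contribution B = 30/100 * 397.0 MPa = 119.1 MPa
Step 3: Blend tensile strength = 92.4 + 119.1 = 211.5 MPa

211.5 MPa


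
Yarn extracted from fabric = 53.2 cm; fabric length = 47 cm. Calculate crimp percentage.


Formula: Crimp% = ((L_yarn - L_fabric) / L_fabric) * 100
Step 1: Extension = 53.2 - 47 = 6.2 cm
Step 2: Crimp% = (6.2 / 47) * 100
Step 3: Crimp% = 0.131915 * 100 = 13.1915% ≈ 13.2%

13.2%


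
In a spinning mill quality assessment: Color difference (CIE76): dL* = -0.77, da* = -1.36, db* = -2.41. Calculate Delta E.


Formula: Delta E = sqrt(dL*^2 + da*^2 + db*^2)
Step 1: dL*^2 = (-0.77)^2 = 0.5929
Step 2: da*^2 = (-1.36)^2 = 1.8496
Step 3: db*^2 = (-2.41)^2 = 5.8081
Step 4: Sum = 0.5929 + 1.8496 + 5.8081 = 8.2506
Step 5: Delta E = sqrt(8.2506) = 2.87

2.87 Delta E


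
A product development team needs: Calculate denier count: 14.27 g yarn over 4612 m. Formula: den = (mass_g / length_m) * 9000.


Formula: den = (mass_g / length_m) * 9000
Substituting: den = (14.27 / 4612) * 9000
Intermediate: 14.27 / 4612 = 0.0030941 g/m
den = 0.0030941 * 9000 = 27.8 denier

27.8 denier


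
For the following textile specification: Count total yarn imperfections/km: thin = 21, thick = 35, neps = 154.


Formula: Total = thin places + thick places + neps
Total = 21 + 35 + 154
Total = 210 imperfections/km

210 imperfections/km


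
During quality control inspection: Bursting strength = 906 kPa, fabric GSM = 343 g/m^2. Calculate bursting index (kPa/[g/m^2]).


Formula: Bursting Index = Bursting Strength / Fabric GSM
BI = 906 kPa / 343 g/m^2
BI = 2.641 kPa/(g/m^2)

2.641 kPa/(g/m^2)


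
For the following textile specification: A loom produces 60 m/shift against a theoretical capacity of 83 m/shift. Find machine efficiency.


Formula: Efficiency% = (Actual output / Theoretical output) * 100
Efficiency% = (60 / 83) * 100
Efficiency% = 0.722892 * 100 = 72.2892% ≈ 72.3%

72.3%


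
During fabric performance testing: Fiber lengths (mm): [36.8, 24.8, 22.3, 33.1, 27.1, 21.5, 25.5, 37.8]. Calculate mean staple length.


Formula: Mean = sum of lengths / count
Sum = 36.8 + 24.8 + 22.3 + 33.1 + 27.1 + 21.5 + 25.5 + 37.8
Sum = 228.9 mm
Mean = 228.9 / 8 = 28.61 mm

28.61 mm


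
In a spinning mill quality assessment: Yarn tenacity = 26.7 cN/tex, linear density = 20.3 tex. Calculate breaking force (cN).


Formula: Breaking force = Tenacity * Linear density
F = 26.7 cN/tex * 20.3 tex
F = 542.01 cN

542.01 cN


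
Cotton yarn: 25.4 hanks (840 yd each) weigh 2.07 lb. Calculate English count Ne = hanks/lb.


Formula: Ne = hanks / mass_lb
Substituting: Ne = 25.4 / 2.07
Ne = 12.3

12.3 Ne


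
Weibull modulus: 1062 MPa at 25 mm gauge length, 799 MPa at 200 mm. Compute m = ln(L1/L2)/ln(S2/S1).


Formula: m = ln(L1/L2) / ln(S2/S1)
Step 1: ln(L1/L2) = ln(25/200) = -2.07944
Step 2: S2/S1 = 799/1062 = 0.75235
Step 3: ln(S2/S1) = ln(0.75235) = -0.28455
Step 4: m = -2.07944 / -0.28455 = 7.31

7.31 (Weibull m)


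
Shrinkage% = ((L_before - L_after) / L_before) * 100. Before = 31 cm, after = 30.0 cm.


Formula: Shrinkage% = ((L_before - L_after) / L_before) * 100
Step 1: Shrinkage = 31 - 30.0 = 1.0 cm
Step 2: Shrinkage% = (1.0 / 31) * 100
Step 3: Shrinkage% = 0.032258 * 100 = 3.2258% ≈ 3.2%

3.2%


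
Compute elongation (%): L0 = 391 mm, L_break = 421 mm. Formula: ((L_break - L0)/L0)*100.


Formula: Elongation (%) = ((L_break - L0) / L0) * 100
Step 1: Extension = 421 - 391 = 30 mm
Step 2: Elongation = (30 / 391) * 100
Step 3: Elongation = 0.076726 * 100 = 7.6726% ≈ 7.7%

7.7%


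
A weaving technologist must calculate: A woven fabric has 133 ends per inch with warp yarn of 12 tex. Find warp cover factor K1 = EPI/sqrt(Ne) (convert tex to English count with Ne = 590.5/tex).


Formula: K1 = EPI / sqrt(Ne), with Ne = 590.5 / tex_warp
Step 1: Ne = 590.5 / 12 = 49.208
Step 2: sqrt(Ne) = sqrt(49.208) = 7.0148
Step 3: K1 = 133 / 7.0148 = 19.0

19.0


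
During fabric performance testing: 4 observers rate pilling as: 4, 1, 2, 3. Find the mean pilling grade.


Formula: Mean = sum / count
Sum = 4 + 1 + 2 + 3 = 10
Mean = 10 / 4 = 2.5

2.5


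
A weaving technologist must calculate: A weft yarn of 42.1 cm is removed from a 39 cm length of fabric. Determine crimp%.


Formula: Crimp% = ((L_yarn - L_fabric) / L_fabric) * 100
Step 1: Extension = 42.1 - 39 = 3.1 cm
Step 2: Crimp% = (3.1 / 39) * 100
Step 3: Crimp% = 0.079487 * 100 = 7.9487% ≈ 7.9%

7.9%


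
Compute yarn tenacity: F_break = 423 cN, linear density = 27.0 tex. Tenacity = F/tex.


Formula: Tenacity = Breaking force / Linear density
Tenacity = 423 cN / 27.0 tex
Tenacity = 15.67 cN/tex

15.67 cN/tex
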